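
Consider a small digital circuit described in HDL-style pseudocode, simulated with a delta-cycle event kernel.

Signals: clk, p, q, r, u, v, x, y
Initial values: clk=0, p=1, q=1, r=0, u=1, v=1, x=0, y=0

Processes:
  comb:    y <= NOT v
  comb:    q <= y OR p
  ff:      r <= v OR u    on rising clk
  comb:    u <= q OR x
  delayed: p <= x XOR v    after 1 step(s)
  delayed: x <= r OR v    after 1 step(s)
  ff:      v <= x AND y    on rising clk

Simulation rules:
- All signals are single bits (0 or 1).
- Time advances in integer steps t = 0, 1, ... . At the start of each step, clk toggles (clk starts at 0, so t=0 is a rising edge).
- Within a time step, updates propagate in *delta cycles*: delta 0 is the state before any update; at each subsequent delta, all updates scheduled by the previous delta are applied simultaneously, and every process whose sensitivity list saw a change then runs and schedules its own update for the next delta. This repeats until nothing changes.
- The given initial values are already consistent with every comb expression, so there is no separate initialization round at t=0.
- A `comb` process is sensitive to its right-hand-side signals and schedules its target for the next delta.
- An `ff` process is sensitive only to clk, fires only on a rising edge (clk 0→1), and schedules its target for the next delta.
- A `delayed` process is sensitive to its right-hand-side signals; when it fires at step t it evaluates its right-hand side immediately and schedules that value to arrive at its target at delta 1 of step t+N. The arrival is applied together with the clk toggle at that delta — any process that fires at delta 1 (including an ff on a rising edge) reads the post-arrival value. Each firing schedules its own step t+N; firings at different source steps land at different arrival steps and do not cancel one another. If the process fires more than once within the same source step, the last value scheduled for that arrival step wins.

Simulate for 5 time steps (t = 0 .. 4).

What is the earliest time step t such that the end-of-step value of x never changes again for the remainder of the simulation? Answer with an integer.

1

t0.Δ0 y=0 x=0 r=0 u=1 v=1 clk=0 p=1 q=1
t0.Δ1 y=0 x=0 r=0 u=1 v=1 clk=1 p=1 q=1
t0.Δ2 y=0 x=0 r=1 u=1 v=0 clk=1 p=1 q=1
t0.Δ3 y=1 x=0 r=1 u=1 v=0 clk=1 p=1 q=1
t1.Δ0 y=1 x=0 r=1 u=1 v=0 clk=1 p=1 q=1
t1.Δ1 y=1 x=1 r=1 u=1 v=0 clk=0 p=0 q=1
t2.Δ0 y=1 x=1 r=1 u=1 v=0 clk=0 p=0 q=1
t2.Δ1 y=1 x=1 r=1 u=1 v=0 clk=1 p=1 q=1
t2.Δ2 y=1 x=1 r=1 u=1 v=1 clk=1 p=1 q=1
t2.Δ3 y=0 x=1 r=1 u=1 v=1 clk=1 p=1 q=1
t3.Δ0 y=0 x=1 r=1 u=1 v=1 clk=1 p=1 q=1
t3.Δ1 y=0 x=1 r=1 u=1 v=1 clk=0 p=0 q=1
t3.Δ2 y=0 x=1 r=1 u=1 v=1 clk=0 p=0 q=0
t4.Δ0 y=0 x=1 r=1 u=1 v=1 clk=0 p=0 q=0
t4.Δ1 y=0 x=1 r=1 u=1 v=1 clk=1 p=0 q=0
t4.Δ2 y=0 x=1 r=1 u=1 v=0 clk=1 p=0 q=0
t4.Δ3 y=1 x=1 r=1 u=1 v=0 clk=1 p=0 q=0
t4.Δ4 y=1 x=1 r=1 u=1 v=0 clk=1 p=0 q=1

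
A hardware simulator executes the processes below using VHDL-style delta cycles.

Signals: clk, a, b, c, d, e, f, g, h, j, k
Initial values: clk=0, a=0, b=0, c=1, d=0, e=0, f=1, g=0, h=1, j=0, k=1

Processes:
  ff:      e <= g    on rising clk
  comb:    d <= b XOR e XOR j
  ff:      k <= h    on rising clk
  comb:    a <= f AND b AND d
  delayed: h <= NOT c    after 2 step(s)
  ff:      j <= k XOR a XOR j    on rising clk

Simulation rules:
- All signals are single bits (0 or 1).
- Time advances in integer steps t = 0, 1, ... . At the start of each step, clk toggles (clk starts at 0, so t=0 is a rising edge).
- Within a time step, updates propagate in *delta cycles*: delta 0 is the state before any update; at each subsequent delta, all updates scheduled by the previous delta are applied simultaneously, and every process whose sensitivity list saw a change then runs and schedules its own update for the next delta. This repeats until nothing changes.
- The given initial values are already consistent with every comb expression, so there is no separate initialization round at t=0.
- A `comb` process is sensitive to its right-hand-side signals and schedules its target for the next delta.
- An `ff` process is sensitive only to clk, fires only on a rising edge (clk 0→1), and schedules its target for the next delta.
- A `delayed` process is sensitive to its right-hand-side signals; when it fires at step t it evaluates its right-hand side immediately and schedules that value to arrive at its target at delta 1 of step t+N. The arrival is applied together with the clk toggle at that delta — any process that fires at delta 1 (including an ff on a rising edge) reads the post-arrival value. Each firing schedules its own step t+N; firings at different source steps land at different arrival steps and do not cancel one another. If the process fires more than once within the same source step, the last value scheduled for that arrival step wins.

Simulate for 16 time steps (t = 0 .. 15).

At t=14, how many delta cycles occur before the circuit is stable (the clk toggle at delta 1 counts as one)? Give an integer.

t=0 Δ0: e=0 k=1 d=0 f=1 clk=0 j=0 h=1 g=0 b=0 a=0 c=1
  Δ1: clk:0→1
  Δ2: j:0→1
  Δ3: d:0→1
  (3Δ to stable)
t=1 Δ0: e=0 k=1 d=1 f=1 clk=1 j=1 h=1 g=0 b=0 a=0 c=1
  Δ1: clk:1→0
  (1Δ to stable)
t=2 Δ0: e=0 k=1 d=1 f=1 clk=0 j=1 h=1 g=0 b=0 a=0 c=1
  Δ1: clk:0→1
  Δ2: j:1→0
  Δ3: d:1→0
  (3Δ to stable)
t=3 Δ0: e=0 k=1 d=0 f=1 clk=1 j=0 h=1 g=0 b=0 a=0 c=1
  Δ1: clk:1→0
  (1Δ to stable)
t=4 Δ0: e=0 k=1 d=0 f=1 clk=0 j=0 h=1 g=0 b=0 a=0 c=1
  Δ1: clk:0→1
  Δ2: j:0→1
  Δ3: d:0→1
  (3Δ to stable)
t=5 Δ0: e=0 k=1 d=1 f=1 clk=1 j=1 h=1 g=0 b=0 a=0 c=1
  Δ1: clk:1→0
  (1Δ to stable)
t=6 Δ0: e=0 k=1 d=1 f=1 clk=0 j=1 h=1 g=0 b=0 a=0 c=1
  Δ1: clk:0→1
  Δ2: j:1→0
  Δ3: d:1→0
  (3Δ to stable)
t=7 Δ0: e=0 k=1 d=0 f=1 clk=1 j=0 h=1 g=0 b=0 a=0 c=1
  Δ1: clk:1→0
  (1Δ to stable)
t=8 Δ0: e=0 k=1 d=0 f=1 clk=0 j=0 h=1 g=0 b=0 a=0 c=1
  Δ1: clk:0→1
  Δ2: j:0→1
  Δ3: d:0→1
  (3Δ to stable)
t=9 Δ0: e=0 k=1 d=1 f=1 clk=1 j=1 h=1 g=0 b=0 a=0 c=1
  Δ1: clk:1→0
  (1Δ to stable)
t=10 Δ0: e=0 k=1 d=1 f=1 clk=0 j=1 h=1 g=0 b=0 a=0 c=1
  Δ1: clk:0→1
  Δ2: j:1→0
  Δ3: d:1→0
  (3Δ to stable)
t=11 Δ0: e=0 k=1 d=0 f=1 clk=1 j=0 h=1 g=0 b=0 a=0 c=1
  Δ1: clk:1→0
  (1Δ to stable)
t=12 Δ0: e=0 k=1 d=0 f=1 clk=0 j=0 h=1 g=0 b=0 a=0 c=1
  Δ1: clk:0→1
  Δ2: j:0→1
  Δ3: d:0→1
  (3Δ to stable)
t=13 Δ0: e=0 k=1 d=1 f=1 clk=1 j=1 h=1 g=0 b=0 a=0 c=1
  Δ1: clk:1→0
  (1Δ to stable)
t=14 Δ0: e=0 k=1 d=1 f=1 clk=0 j=1 h=1 g=0 b=0 a=0 c=1
  Δ1: clk:0→1
  Δ2: j:1→0
  Δ3: d:1→0
  (3Δ to stable)
t=15 Δ0: e=0 k=1 d=0 f=1 clk=1 j=0 h=1 g=0 b=0 a=0 c=1
  Δ1: clk:1→0
  (1Δ to stable)

3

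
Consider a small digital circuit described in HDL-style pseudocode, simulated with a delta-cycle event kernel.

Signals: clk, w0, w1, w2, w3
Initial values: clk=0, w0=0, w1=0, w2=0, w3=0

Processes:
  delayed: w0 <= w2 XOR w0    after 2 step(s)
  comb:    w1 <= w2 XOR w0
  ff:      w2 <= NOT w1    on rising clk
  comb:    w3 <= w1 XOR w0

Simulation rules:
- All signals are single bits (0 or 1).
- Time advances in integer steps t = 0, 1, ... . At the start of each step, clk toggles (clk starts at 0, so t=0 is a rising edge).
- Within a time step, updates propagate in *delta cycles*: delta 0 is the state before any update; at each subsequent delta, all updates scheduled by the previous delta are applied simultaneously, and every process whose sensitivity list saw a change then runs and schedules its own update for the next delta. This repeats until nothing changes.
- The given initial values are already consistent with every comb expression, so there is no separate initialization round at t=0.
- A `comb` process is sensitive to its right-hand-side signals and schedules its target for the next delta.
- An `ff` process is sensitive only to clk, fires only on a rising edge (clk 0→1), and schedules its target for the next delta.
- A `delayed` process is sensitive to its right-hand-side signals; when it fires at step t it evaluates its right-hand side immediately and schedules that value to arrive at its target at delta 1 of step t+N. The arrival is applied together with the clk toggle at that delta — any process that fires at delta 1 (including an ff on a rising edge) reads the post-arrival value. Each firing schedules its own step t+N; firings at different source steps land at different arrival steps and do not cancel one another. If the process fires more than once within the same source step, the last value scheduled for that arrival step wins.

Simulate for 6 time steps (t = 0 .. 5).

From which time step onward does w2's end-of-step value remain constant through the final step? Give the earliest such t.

2

t=0 Δ0: clk=0 w0=0 w1=0 w2=0 w3=0
  Δ1: clk:0→1
  Δ2: w2:0→1
  Δ3: w1:0→1
  Δ4: w3:0→1
  (4Δ to stable)
t=1 Δ0: clk=1 w0=0 w1=1 w2=1 w3=1
  Δ1: clk:1→0
  (1Δ to stable)
t=2 Δ0: clk=0 w0=0 w1=1 w2=1 w3=1
  Δ1: clk:0→1, w0:0→1
  Δ2: w1:1→0, w2:1→0, w3:1→0
  Δ3: w1:0→1, w3:0→1
  Δ4: w3:1→0
  (4Δ to stable)
t=3 Δ0: clk=1 w0=1 w1=1 w2=0 w3=0
  Δ1: clk:1→0
  (1Δ to stable)
t=4 Δ0: clk=0 w0=1 w1=1 w2=0 w3=0
  Δ1: clk:0→1
  (1Δ to stable)
t=5 Δ0: clk=1 w0=1 w1=1 w2=0 w3=0
  Δ1: clk:1→0
  (1Δ to stable)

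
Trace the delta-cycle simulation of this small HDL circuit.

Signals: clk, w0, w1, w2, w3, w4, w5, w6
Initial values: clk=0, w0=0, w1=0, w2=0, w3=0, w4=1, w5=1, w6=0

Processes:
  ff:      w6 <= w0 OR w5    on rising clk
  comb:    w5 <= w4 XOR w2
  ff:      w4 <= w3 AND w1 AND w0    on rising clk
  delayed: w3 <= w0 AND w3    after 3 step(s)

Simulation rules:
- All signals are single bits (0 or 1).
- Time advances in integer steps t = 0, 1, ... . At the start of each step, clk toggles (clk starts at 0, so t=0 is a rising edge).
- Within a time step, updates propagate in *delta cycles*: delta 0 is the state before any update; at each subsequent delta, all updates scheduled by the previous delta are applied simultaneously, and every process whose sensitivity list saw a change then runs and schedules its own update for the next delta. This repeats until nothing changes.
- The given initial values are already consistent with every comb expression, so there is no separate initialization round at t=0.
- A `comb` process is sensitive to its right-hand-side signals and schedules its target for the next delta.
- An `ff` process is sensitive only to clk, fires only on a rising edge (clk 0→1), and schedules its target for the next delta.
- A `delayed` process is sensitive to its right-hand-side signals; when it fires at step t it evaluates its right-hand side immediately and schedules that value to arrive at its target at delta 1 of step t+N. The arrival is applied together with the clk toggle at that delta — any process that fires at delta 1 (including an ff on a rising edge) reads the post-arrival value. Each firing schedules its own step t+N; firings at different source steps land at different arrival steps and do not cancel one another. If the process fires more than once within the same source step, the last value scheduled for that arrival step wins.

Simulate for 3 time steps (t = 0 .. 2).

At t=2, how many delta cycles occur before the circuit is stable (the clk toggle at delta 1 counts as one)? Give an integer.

2

t0.Δ0 w3=0 w1=0 clk=0 w2=0 w5=1 w6=0 w0=0 w4=1
t0.Δ1 w3=0 w1=0 clk=1 w2=0 w5=1 w6=0 w0=0 w4=1
t0.Δ2 w3=0 w1=0 clk=1 w2=0 w5=1 w6=1 w0=0 w4=0
t0.Δ3 w3=0 w1=0 clk=1 w2=0 w5=0 w6=1 w0=0 w4=0
t1.Δ0 w3=0 w1=0 clk=1 w2=0 w5=0 w6=1 w0=0 w4=0
t1.Δ1 w3=0 w1=0 clk=0 w2=0 w5=0 w6=1 w0=0 w4=0
t2.Δ0 w3=0 w1=0 clk=0 w2=0 w5=0 w6=1 w0=0 w4=0
t2.Δ1 w3=0 w1=0 clk=1 w2=0 w5=0 w6=1 w0=0 w4=0
t2.Δ2 w3=0 w1=0 clk=1 w2=0 w5=0 w6=0 w0=0 w4=0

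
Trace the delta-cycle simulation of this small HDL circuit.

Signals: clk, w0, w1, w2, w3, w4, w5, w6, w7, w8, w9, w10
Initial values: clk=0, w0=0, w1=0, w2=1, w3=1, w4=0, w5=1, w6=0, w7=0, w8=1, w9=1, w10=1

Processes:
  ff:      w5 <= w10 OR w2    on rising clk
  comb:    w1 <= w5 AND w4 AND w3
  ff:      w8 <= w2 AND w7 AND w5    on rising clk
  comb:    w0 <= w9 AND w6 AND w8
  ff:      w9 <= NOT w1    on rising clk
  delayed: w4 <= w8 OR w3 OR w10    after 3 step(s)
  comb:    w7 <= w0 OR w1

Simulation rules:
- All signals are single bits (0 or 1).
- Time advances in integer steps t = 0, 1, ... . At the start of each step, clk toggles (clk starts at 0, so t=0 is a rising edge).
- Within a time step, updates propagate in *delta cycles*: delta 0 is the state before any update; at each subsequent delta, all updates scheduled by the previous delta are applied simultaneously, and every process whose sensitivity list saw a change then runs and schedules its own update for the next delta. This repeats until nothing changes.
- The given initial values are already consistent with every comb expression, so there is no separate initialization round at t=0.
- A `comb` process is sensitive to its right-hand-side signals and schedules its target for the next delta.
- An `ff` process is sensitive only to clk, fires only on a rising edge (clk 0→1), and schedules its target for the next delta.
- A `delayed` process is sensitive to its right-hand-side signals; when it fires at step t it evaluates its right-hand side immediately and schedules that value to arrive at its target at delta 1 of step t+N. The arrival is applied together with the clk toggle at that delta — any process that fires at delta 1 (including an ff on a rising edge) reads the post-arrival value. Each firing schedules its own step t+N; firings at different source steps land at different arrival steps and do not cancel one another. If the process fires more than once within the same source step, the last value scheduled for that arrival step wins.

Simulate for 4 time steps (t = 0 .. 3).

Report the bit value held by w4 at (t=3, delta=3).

1

[bits: w7,w4,w8,w2,w3,clk,w5,w1,w9,w0,w6,w10]
t=0: Δ0=001110101001 Δ1=001111101001 Δ2=000111101001 | 2Δ
t=1: Δ0=000111101001 Δ1=000110101001 | 1Δ
t=2: Δ0=000110101001 Δ1=000111101001 | 1Δ
t=3: Δ0=000111101001 Δ1=010110101001 Δ2=010110111001 Δ3=110110111001 | 3Δ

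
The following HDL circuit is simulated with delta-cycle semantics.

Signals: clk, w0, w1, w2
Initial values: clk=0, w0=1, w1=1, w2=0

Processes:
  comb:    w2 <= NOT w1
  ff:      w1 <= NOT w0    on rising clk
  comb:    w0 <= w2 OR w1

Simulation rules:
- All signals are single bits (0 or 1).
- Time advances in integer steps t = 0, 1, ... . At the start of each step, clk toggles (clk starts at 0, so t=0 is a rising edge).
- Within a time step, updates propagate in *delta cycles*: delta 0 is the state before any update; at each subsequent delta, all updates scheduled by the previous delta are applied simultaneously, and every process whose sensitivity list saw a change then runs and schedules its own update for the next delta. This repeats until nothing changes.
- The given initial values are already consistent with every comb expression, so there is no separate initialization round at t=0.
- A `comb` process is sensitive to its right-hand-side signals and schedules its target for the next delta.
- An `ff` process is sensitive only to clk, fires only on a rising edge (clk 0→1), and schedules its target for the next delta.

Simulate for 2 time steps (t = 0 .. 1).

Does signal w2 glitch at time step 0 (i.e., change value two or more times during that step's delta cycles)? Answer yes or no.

no

t=0 Δ0: clk=0 w0=1 w2=0 w1=1
  Δ1: clk:0→1
  Δ2: w1:1→0
  Δ3: w0:1→0, w2:0→1
  Δ4: w0:0→1
  (4Δ to stable)
t=1 Δ0: clk=1 w0=1 w2=1 w1=0
  Δ1: clk:1→0
  (1Δ to stable)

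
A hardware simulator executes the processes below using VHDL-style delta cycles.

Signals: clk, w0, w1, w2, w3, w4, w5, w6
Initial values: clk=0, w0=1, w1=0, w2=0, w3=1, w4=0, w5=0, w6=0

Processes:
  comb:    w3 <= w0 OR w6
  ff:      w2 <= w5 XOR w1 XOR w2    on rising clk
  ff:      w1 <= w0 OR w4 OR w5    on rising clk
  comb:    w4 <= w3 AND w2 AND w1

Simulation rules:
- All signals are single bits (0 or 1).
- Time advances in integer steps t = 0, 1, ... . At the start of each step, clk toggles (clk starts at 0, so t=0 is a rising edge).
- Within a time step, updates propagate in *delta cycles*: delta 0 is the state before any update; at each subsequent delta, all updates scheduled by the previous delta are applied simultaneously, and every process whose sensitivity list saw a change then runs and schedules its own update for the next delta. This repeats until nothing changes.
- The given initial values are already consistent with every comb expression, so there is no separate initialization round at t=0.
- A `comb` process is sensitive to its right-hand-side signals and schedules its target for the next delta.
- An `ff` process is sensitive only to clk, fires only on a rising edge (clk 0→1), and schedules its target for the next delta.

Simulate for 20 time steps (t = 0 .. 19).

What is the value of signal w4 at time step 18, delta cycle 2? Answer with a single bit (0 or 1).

t0.Δ0 w4=0 w1=0 w5=0 w2=0 clk=0 w0=1 w6=0 w3=1
t0.Δ1 w4=0 w1=0 w5=0 w2=0 clk=1 w0=1 w6=0 w3=1
t0.Δ2 w4=0 w1=1 w5=0 w2=0 clk=1 w0=1 w6=0 w3=1
t1.Δ0 w4=0 w1=1 w5=0 w2=0 clk=1 w0=1 w6=0 w3=1
t1.Δ1 w4=0 w1=1 w5=0 w2=0 clk=0 w0=1 w6=0 w3=1
t2.Δ0 w4=0 w1=1 w5=0 w2=0 clk=0 w0=1 w6=0 w3=1
t2.Δ1 w4=0 w1=1 w5=0 w2=0 clk=1 w0=1 w6=0 w3=1
t2.Δ2 w4=0 w1=1 w5=0 w2=1 clk=1 w0=1 w6=0 w3=1
t2.Δ3 w4=1 w1=1 w5=0 w2=1 clk=1 w0=1 w6=0 w3=1
t3.Δ0 w4=1 w1=1 w5=0 w2=1 clk=1 w0=1 w6=0 w3=1
t3.Δ1 w4=1 w1=1 w5=0 w2=1 clk=0 w0=1 w6=0 w3=1
t4.Δ0 w4=1 w1=1 w5=0 w2=1 clk=0 w0=1 w6=0 w3=1
t4.Δ1 w4=1 w1=1 w5=0 w2=1 clk=1 w0=1 w6=0 w3=1
t4.Δ2 w4=1 w1=1 w5=0 w2=0 clk=1 w0=1 w6=0 w3=1
t4.Δ3 w4=0 w1=1 w5=0 w2=0 clk=1 w0=1 w6=0 w3=1
t5.Δ0 w4=0 w1=1 w5=0 w2=0 clk=1 w0=1 w6=0 w3=1
t5.Δ1 w4=0 w1=1 w5=0 w2=0 clk=0 w0=1 w6=0 w3=1
t6.Δ0 w4=0 w1=1 w5=0 w2=0 clk=0 w0=1 w6=0 w3=1
t6.Δ1 w4=0 w1=1 w5=0 w2=0 clk=1 w0=1 w6=0 w3=1
t6.Δ2 w4=0 w1=1 w5=0 w2=1 clk=1 w0=1 w6=0 w3=1
t6.Δ3 w4=1 w1=1 w5=0 w2=1 clk=1 w0=1 w6=0 w3=1
t7.Δ0 w4=1 w1=1 w5=0 w2=1 clk=1 w0=1 w6=0 w3=1
t7.Δ1 w4=1 w1=1 w5=0 w2=1 clk=0 w0=1 w6=0 w3=1
t8.Δ0 w4=1 w1=1 w5=0 w2=1 clk=0 w0=1 w6=0 w3=1
t8.Δ1 w4=1 w1=1 w5=0 w2=1 clk=1 w0=1 w6=0 w3=1
t8.Δ2 w4=1 w1=1 w5=0 w2=0 clk=1 w0=1 w6=0 w3=1
t8.Δ3 w4=0 w1=1 w5=0 w2=0 clk=1 w0=1 w6=0 w3=1
t9.Δ0 w4=0 w1=1 w5=0 w2=0 clk=1 w0=1 w6=0 w3=1
t9.Δ1 w4=0 w1=1 w5=0 w2=0 clk=0 w0=1 w6=0 w3=1
t10.Δ0 w4=0 w1=1 w5=0 w2=0 clk=0 w0=1 w6=0 w3=1
t10.Δ1 w4=0 w1=1 w5=0 w2=0 clk=1 w0=1 w6=0 w3=1
t10.Δ2 w4=0 w1=1 w5=0 w2=1 clk=1 w0=1 w6=0 w3=1
t10.Δ3 w4=1 w1=1 w5=0 w2=1 clk=1 w0=1 w6=0 w3=1
t11.Δ0 w4=1 w1=1 w5=0 w2=1 clk=1 w0=1 w6=0 w3=1
t11.Δ1 w4=1 w1=1 w5=0 w2=1 clk=0 w0=1 w6=0 w3=1
t12.Δ0 w4=1 w1=1 w5=0 w2=1 clk=0 w0=1 w6=0 w3=1
t12.Δ1 w4=1 w1=1 w5=0 w2=1 clk=1 w0=1 w6=0 w3=1
t12.Δ2 w4=1 w1=1 w5=0 w2=0 clk=1 w0=1 w6=0 w3=1
t12.Δ3 w4=0 w1=1 w5=0 w2=0 clk=1 w0=1 w6=0 w3=1
t13.Δ0 w4=0 w1=1 w5=0 w2=0 clk=1 w0=1 w6=0 w3=1
t13.Δ1 w4=0 w1=1 w5=0 w2=0 clk=0 w0=1 w6=0 w3=1
t14.Δ0 w4=0 w1=1 w5=0 w2=0 clk=0 w0=1 w6=0 w3=1
t14.Δ1 w4=0 w1=1 w5=0 w2=0 clk=1 w0=1 w6=0 w3=1
t14.Δ2 w4=0 w1=1 w5=0 w2=1 clk=1 w0=1 w6=0 w3=1
t14.Δ3 w4=1 w1=1 w5=0 w2=1 clk=1 w0=1 w6=0 w3=1
t15.Δ0 w4=1 w1=1 w5=0 w2=1 clk=1 w0=1 w6=0 w3=1
t15.Δ1 w4=1 w1=1 w5=0 w2=1 clk=0 w0=1 w6=0 w3=1
t16.Δ0 w4=1 w1=1 w5=0 w2=1 clk=0 w0=1 w6=0 w3=1
t16.Δ1 w4=1 w1=1 w5=0 w2=1 clk=1 w0=1 w6=0 w3=1
t16.Δ2 w4=1 w1=1 w5=0 w2=0 clk=1 w0=1 w6=0 w3=1
t16.Δ3 w4=0 w1=1 w5=0 w2=0 clk=1 w0=1 w6=0 w3=1
t17.Δ0 w4=0 w1=1 w5=0 w2=0 clk=1 w0=1 w6=0 w3=1
t17.Δ1 w4=0 w1=1 w5=0 w2=0 clk=0 w0=1 w6=0 w3=1
t18.Δ0 w4=0 w1=1 w5=0 w2=0 clk=0 w0=1 w6=0 w3=1
t18.Δ1 w4=0 w1=1 w5=0 w2=0 clk=1 w0=1 w6=0 w3=1
t18.Δ2 w4=0 w1=1 w5=0 w2=1 clk=1 w0=1 w6=0 w3=1
t18.Δ3 w4=1 w1=1 w5=0 w2=1 clk=1 w0=1 w6=0 w3=1
t19.Δ0 w4=1 w1=1 w5=0 w2=1 clk=1 w0=1 w6=0 w3=1
t19.Δ1 w4=1 w1=1 w5=0 w2=1 clk=0 w0=1 w6=0 w3=1

0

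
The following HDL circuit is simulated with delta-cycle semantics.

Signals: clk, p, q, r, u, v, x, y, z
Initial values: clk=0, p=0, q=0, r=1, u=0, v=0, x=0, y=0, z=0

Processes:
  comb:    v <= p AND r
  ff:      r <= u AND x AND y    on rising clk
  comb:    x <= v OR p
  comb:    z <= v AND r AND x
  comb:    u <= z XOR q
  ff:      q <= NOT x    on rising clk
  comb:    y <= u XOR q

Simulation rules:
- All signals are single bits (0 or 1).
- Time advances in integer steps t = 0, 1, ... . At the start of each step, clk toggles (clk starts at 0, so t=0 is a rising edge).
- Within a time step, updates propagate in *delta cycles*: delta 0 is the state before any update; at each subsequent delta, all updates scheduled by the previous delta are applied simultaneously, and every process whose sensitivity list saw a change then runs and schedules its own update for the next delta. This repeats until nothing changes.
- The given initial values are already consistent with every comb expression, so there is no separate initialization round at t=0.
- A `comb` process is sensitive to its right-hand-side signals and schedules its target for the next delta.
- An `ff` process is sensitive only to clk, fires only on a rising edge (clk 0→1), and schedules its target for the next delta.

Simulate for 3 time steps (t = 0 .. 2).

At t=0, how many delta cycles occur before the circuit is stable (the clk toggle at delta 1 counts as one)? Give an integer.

4

t=0 Δ0: q=0 clk=0 y=0 z=0 p=0 r=1 x=0 v=0 u=0
  Δ1: clk:0→1
  Δ2: q:0→1, r:1→0
  Δ3: y:0→1, u:0→1
  Δ4: y:1→0
  (4Δ to stable)
t=1 Δ0: q=1 clk=1 y=0 z=0 p=0 r=0 x=0 v=0 u=1
  Δ1: clk:1→0
  (1Δ to stable)
t=2 Δ0: q=1 clk=0 y=0 z=0 p=0 r=0 x=0 v=0 u=1
  Δ1: clk:0→1
  (1Δ to stable)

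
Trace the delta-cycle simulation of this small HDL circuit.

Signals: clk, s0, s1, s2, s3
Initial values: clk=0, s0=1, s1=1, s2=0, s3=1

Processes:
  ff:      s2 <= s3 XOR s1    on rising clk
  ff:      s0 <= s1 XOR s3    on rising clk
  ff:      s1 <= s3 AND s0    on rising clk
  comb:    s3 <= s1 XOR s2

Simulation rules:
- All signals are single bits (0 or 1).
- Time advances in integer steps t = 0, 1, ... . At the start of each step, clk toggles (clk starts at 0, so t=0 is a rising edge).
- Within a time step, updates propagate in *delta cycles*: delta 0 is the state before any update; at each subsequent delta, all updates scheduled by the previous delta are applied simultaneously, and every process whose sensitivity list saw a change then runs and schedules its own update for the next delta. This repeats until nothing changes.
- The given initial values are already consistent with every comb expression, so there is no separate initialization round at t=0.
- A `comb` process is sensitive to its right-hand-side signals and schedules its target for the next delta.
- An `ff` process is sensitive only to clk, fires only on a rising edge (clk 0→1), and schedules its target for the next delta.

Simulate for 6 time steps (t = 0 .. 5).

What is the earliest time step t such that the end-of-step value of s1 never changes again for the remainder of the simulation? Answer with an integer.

2

t=0 Δ0: clk=0 s0=1 s3=1 s2=0 s1=1
  Δ1: clk:0→1
  Δ2: s0:1→0
  (2Δ to stable)
t=1 Δ0: clk=1 s0=0 s3=1 s2=0 s1=1
  Δ1: clk:1→0
  (1Δ to stable)
t=2 Δ0: clk=0 s0=0 s3=1 s2=0 s1=1
  Δ1: clk:0→1
  Δ2: s1:1→0
  Δ3: s3:1→0
  (3Δ to stable)
t=3 Δ0: clk=1 s0=0 s3=0 s2=0 s1=0
  Δ1: clk:1→0
  (1Δ to stable)
t=4 Δ0: clk=0 s0=0 s3=0 s2=0 s1=0
  Δ1: clk:0→1
  (1Δ to stable)
t=5 Δ0: clk=1 s0=0 s3=0 s2=0 s1=0
  Δ1: clk:1→0
  (1Δ to stable)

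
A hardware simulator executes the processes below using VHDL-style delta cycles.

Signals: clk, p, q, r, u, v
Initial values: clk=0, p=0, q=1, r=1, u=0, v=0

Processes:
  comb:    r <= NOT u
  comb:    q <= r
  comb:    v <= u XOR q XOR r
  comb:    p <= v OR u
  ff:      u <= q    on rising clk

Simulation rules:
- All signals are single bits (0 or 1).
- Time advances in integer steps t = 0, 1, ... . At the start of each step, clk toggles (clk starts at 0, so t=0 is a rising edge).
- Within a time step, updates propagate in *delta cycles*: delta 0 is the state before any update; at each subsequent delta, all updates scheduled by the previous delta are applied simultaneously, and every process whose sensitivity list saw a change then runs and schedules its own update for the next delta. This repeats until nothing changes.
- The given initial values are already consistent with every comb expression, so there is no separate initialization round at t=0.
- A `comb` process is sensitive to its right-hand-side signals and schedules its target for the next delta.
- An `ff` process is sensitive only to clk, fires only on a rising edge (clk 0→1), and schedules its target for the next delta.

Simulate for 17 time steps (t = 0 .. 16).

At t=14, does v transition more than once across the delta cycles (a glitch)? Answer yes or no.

yes

t=0 Δ0: u=0 q=1 r=1 v=0 p=0 clk=0
  Δ1: clk:0→1
  Δ2: u:0→1
  Δ3: r:1→0, v:0→1, p:0→1
  Δ4: q:1→0, v:1→0
  Δ5: v:0→1
  (5Δ to stable)
t=1 Δ0: u=1 q=0 r=0 v=1 p=1 clk=1
  Δ1: clk:1→0
  (1Δ to stable)
t=2 Δ0: u=1 q=0 r=0 v=1 p=1 clk=0
  Δ1: clk:0→1
  Δ2: u:1→0
  Δ3: r:0→1, v:1→0
  Δ4: q:0→1, v:0→1, p:1→0
  Δ5: v:1→0, p:0→1
  Δ6: p:1→0
  (6Δ to stable)
t=3 Δ0: u=0 q=1 r=1 v=0 p=0 clk=1
  Δ1: clk:1→0
  (1Δ to stable)
t=4 Δ0: u=0 q=1 r=1 v=0 p=0 clk=0
  Δ1: clk:0→1
  Δ2: u:0→1
  Δ3: r:1→0, v:0→1, p:0→1
  Δ4: q:1→0, v:1→0
  Δ5: v:0→1
  (5Δ to stable)
t=5 Δ0: u=1 q=0 r=0 v=1 p=1 clk=1
  Δ1: clk:1→0
  (1Δ to stable)
t=6 Δ0: u=1 q=0 r=0 v=1 p=1 clk=0
  Δ1: clk:0→1
  Δ2: u:1→0
  Δ3: r:0→1, v:1→0
  Δ4: q:0→1, v:0→1, p:1→0
  Δ5: v:1→0, p:0→1
  Δ6: p:1→0
  (6Δ to stable)
t=7 Δ0: u=0 q=1 r=1 v=0 p=0 clk=1
  Δ1: clk:1→0
  (1Δ to stable)
t=8 Δ0: u=0 q=1 r=1 v=0 p=0 clk=0
  Δ1: clk:0→1
  Δ2: u:0→1
  Δ3: r:1→0, v:0→1, p:0→1
  Δ4: q:1→0, v:1→0
  Δ5: v:0→1
  (5Δ to stable)
t=9 Δ0: u=1 q=0 r=0 v=1 p=1 clk=1
  Δ1: clk:1→0
  (1Δ to stable)
t=10 Δ0: u=1 q=0 r=0 v=1 p=1 clk=0
  Δ1: clk:0→1
  Δ2: u:1→0
  Δ3: r:0→1, v:1→0
  Δ4: q:0→1, v:0→1, p:1→0
  Δ5: v:1→0, p:0→1
  Δ6: p:1→0
  (6Δ to stable)
t=11 Δ0: u=0 q=1 r=1 v=0 p=0 clk=1
  Δ1: clk:1→0
  (1Δ to stable)
t=12 Δ0: u=0 q=1 r=1 v=0 p=0 clk=0
  Δ1: clk:0→1
  Δ2: u:0→1
  Δ3: r:1→0, v:0→1, p:0→1
  Δ4: q:1→0, v:1→0
  Δ5: v:0→1
  (5Δ to stable)
t=13 Δ0: u=1 q=0 r=0 v=1 p=1 clk=1
  Δ1: clk:1→0
  (1Δ to stable)
t=14 Δ0: u=1 q=0 r=0 v=1 p=1 clk=0
  Δ1: clk:0→1
  Δ2: u:1→0
  Δ3: r:0→1, v:1→0
  Δ4: q:0→1, v:0→1, p:1→0
  Δ5: v:1→0, p:0→1
  Δ6: p:1→0
  (6Δ to stable)
t=15 Δ0: u=0 q=1 r=1 v=0 p=0 clk=1
  Δ1: clk:1→0
  (1Δ to stable)
t=16 Δ0: u=0 q=1 r=1 v=0 p=0 clk=0
  Δ1: clk:0→1
  Δ2: u:0→1
  Δ3: r:1→0, v:0→1, p:0→1
  Δ4: q:1→0, v:1→0
  Δ5: v:0→1
  (5Δ to stable)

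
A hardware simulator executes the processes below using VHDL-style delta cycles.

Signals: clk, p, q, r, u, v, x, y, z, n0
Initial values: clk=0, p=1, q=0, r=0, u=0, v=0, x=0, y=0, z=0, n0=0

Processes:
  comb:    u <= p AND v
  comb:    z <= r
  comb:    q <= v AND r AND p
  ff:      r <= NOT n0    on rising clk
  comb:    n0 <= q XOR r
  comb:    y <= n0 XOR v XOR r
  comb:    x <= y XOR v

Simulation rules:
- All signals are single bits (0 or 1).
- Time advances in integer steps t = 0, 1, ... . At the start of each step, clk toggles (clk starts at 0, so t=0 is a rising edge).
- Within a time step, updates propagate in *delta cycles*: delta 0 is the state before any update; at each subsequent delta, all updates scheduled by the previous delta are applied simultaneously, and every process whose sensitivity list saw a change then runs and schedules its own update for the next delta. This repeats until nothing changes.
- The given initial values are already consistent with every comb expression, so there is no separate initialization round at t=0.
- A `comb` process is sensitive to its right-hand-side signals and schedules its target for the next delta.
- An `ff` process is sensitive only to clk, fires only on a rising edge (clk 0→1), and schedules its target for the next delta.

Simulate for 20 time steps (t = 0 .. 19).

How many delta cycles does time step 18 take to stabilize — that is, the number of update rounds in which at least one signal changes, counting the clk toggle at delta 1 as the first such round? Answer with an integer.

t0.Δ0 v=0 z=0 p=1 clk=0 y=0 r=0 q=0 u=0 x=0 n0=0
t0.Δ1 v=0 z=0 p=1 clk=1 y=0 r=0 q=0 u=0 x=0 n0=0
t0.Δ2 v=0 z=0 p=1 clk=1 y=0 r=1 q=0 u=0 x=0 n0=0
t0.Δ3 v=0 z=1 p=1 clk=1 y=1 r=1 q=0 u=0 x=0 n0=1
t0.Δ4 v=0 z=1 p=1 clk=1 y=0 r=1 q=0 u=0 x=1 n0=1
t0.Δ5 v=0 z=1 p=1 clk=1 y=0 r=1 q=0 u=0 x=0 n0=1
t1.Δ0 v=0 z=1 p=1 clk=1 y=0 r=1 q=0 u=0 x=0 n0=1
t1.Δ1 v=0 z=1 p=1 clk=0 y=0 r=1 q=0 u=0 x=0 n0=1
t2.Δ0 v=0 z=1 p=1 clk=0 y=0 r=1 q=0 u=0 x=0 n0=1
t2.Δ1 v=0 z=1 p=1 clk=1 y=0 r=1 q=0 u=0 x=0 n0=1
t2.Δ2 v=0 z=1 p=1 clk=1 y=0 r=0 q=0 u=0 x=0 n0=1
t2.Δ3 v=0 z=0 p=1 clk=1 y=1 r=0 q=0 u=0 x=0 n0=0
t2.Δ4 v=0 z=0 p=1 clk=1 y=0 r=0 q=0 u=0 x=1 n0=0
t2.Δ5 v=0 z=0 p=1 clk=1 y=0 r=0 q=0 u=0 x=0 n0=0
t3.Δ0 v=0 z=0 p=1 clk=1 y=0 r=0 q=0 u=0 x=0 n0=0
t3.Δ1 v=0 z=0 p=1 clk=0 y=0 r=0 q=0 u=0 x=0 n0=0
t4.Δ0 v=0 z=0 p=1 clk=0 y=0 r=0 q=0 u=0 x=0 n0=0
t4.Δ1 v=0 z=0 p=1 clk=1 y=0 r=0 q=0 u=0 x=0 n0=0
t4.Δ2 v=0 z=0 p=1 clk=1 y=0 r=1 q=0 u=0 x=0 n0=0
t4.Δ3 v=0 z=1 p=1 clk=1 y=1 r=1 q=0 u=0 x=0 n0=1
t4.Δ4 v=0 z=1 p=1 clk=1 y=0 r=1 q=0 u=0 x=1 n0=1
t4.Δ5 v=0 z=1 p=1 clk=1 y=0 r=1 q=0 u=0 x=0 n0=1
t5.Δ0 v=0 z=1 p=1 clk=1 y=0 r=1 q=0 u=0 x=0 n0=1
t5.Δ1 v=0 z=1 p=1 clk=0 y=0 r=1 q=0 u=0 x=0 n0=1
t6.Δ0 v=0 z=1 p=1 clk=0 y=0 r=1 q=0 u=0 x=0 n0=1
t6.Δ1 v=0 z=1 p=1 clk=1 y=0 r=1 q=0 u=0 x=0 n0=1
t6.Δ2 v=0 z=1 p=1 clk=1 y=0 r=0 q=0 u=0 x=0 n0=1
t6.Δ3 v=0 z=0 p=1 clk=1 y=1 r=0 q=0 u=0 x=0 n0=0
t6.Δ4 v=0 z=0 p=1 clk=1 y=0 r=0 q=0 u=0 x=1 n0=0
t6.Δ5 v=0 z=0 p=1 clk=1 y=0 r=0 q=0 u=0 x=0 n0=0
t7.Δ0 v=0 z=0 p=1 clk=1 y=0 r=0 q=0 u=0 x=0 n0=0
t7.Δ1 v=0 z=0 p=1 clk=0 y=0 r=0 q=0 u=0 x=0 n0=0
t8.Δ0 v=0 z=0 p=1 clk=0 y=0 r=0 q=0 u=0 x=0 n0=0
t8.Δ1 v=0 z=0 p=1 clk=1 y=0 r=0 q=0 u=0 x=0 n0=0
t8.Δ2 v=0 z=0 p=1 clk=1 y=0 r=1 q=0 u=0 x=0 n0=0
t8.Δ3 v=0 z=1 p=1 clk=1 y=1 r=1 q=0 u=0 x=0 n0=1
t8.Δ4 v=0 z=1 p=1 clk=1 y=0 r=1 q=0 u=0 x=1 n0=1
t8.Δ5 v=0 z=1 p=1 clk=1 y=0 r=1 q=0 u=0 x=0 n0=1
t9.Δ0 v=0 z=1 p=1 clk=1 y=0 r=1 q=0 u=0 x=0 n0=1
t9.Δ1 v=0 z=1 p=1 clk=0 y=0 r=1 q=0 u=0 x=0 n0=1
t10.Δ0 v=0 z=1 p=1 clk=0 y=0 r=1 q=0 u=0 x=0 n0=1
t10.Δ1 v=0 z=1 p=1 clk=1 y=0 r=1 q=0 u=0 x=0 n0=1
t10.Δ2 v=0 z=1 p=1 clk=1 y=0 r=0 q=0 u=0 x=0 n0=1
t10.Δ3 v=0 z=0 p=1 clk=1 y=1 r=0 q=0 u=0 x=0 n0=0
t10.Δ4 v=0 z=0 p=1 clk=1 y=0 r=0 q=0 u=0 x=1 n0=0
t10.Δ5 v=0 z=0 p=1 clk=1 y=0 r=0 q=0 u=0 x=0 n0=0
t11.Δ0 v=0 z=0 p=1 clk=1 y=0 r=0 q=0 u=0 x=0 n0=0
t11.Δ1 v=0 z=0 p=1 clk=0 y=0 r=0 q=0 u=0 x=0 n0=0
t12.Δ0 v=0 z=0 p=1 clk=0 y=0 r=0 q=0 u=0 x=0 n0=0
t12.Δ1 v=0 z=0 p=1 clk=1 y=0 r=0 q=0 u=0 x=0 n0=0
t12.Δ2 v=0 z=0 p=1 clk=1 y=0 r=1 q=0 u=0 x=0 n0=0
t12.Δ3 v=0 z=1 p=1 clk=1 y=1 r=1 q=0 u=0 x=0 n0=1
t12.Δ4 v=0 z=1 p=1 clk=1 y=0 r=1 q=0 u=0 x=1 n0=1
t12.Δ5 v=0 z=1 p=1 clk=1 y=0 r=1 q=0 u=0 x=0 n0=1
t13.Δ0 v=0 z=1 p=1 clk=1 y=0 r=1 q=0 u=0 x=0 n0=1
t13.Δ1 v=0 z=1 p=1 clk=0 y=0 r=1 q=0 u=0 x=0 n0=1
t14.Δ0 v=0 z=1 p=1 clk=0 y=0 r=1 q=0 u=0 x=0 n0=1
t14.Δ1 v=0 z=1 p=1 clk=1 y=0 r=1 q=0 u=0 x=0 n0=1
t14.Δ2 v=0 z=1 p=1 clk=1 y=0 r=0 q=0 u=0 x=0 n0=1
t14.Δ3 v=0 z=0 p=1 clk=1 y=1 r=0 q=0 u=0 x=0 n0=0
t14.Δ4 v=0 z=0 p=1 clk=1 y=0 r=0 q=0 u=0 x=1 n0=0
t14.Δ5 v=0 z=0 p=1 clk=1 y=0 r=0 q=0 u=0 x=0 n0=0
t15.Δ0 v=0 z=0 p=1 clk=1 y=0 r=0 q=0 u=0 x=0 n0=0
t15.Δ1 v=0 z=0 p=1 clk=0 y=0 r=0 q=0 u=0 x=0 n0=0
t16.Δ0 v=0 z=0 p=1 clk=0 y=0 r=0 q=0 u=0 x=0 n0=0
t16.Δ1 v=0 z=0 p=1 clk=1 y=0 r=0 q=0 u=0 x=0 n0=0
t16.Δ2 v=0 z=0 p=1 clk=1 y=0 r=1 q=0 u=0 x=0 n0=0
t16.Δ3 v=0 z=1 p=1 clk=1 y=1 r=1 q=0 u=0 x=0 n0=1
t16.Δ4 v=0 z=1 p=1 clk=1 y=0 r=1 q=0 u=0 x=1 n0=1
t16.Δ5 v=0 z=1 p=1 clk=1 y=0 r=1 q=0 u=0 x=0 n0=1
t17.Δ0 v=0 z=1 p=1 clk=1 y=0 r=1 q=0 u=0 x=0 n0=1
t17.Δ1 v=0 z=1 p=1 clk=0 y=0 r=1 q=0 u=0 x=0 n0=1
t18.Δ0 v=0 z=1 p=1 clk=0 y=0 r=1 q=0 u=0 x=0 n0=1
t18.Δ1 v=0 z=1 p=1 clk=1 y=0 r=1 q=0 u=0 x=0 n0=1
t18.Δ2 v=0 z=1 p=1 clk=1 y=0 r=0 q=0 u=0 x=0 n0=1
t18.Δ3 v=0 z=0 p=1 clk=1 y=1 r=0 q=0 u=0 x=0 n0=0
t18.Δ4 v=0 z=0 p=1 clk=1 y=0 r=0 q=0 u=0 x=1 n0=0
t18.Δ5 v=0 z=0 p=1 clk=1 y=0 r=0 q=0 u=0 x=0 n0=0
t19.Δ0 v=0 z=0 p=1 clk=1 y=0 r=0 q=0 u=0 x=0 n0=0
t19.Δ1 v=0 z=0 p=1 clk=0 y=0 r=0 q=0 u=0 x=0 n0=0

5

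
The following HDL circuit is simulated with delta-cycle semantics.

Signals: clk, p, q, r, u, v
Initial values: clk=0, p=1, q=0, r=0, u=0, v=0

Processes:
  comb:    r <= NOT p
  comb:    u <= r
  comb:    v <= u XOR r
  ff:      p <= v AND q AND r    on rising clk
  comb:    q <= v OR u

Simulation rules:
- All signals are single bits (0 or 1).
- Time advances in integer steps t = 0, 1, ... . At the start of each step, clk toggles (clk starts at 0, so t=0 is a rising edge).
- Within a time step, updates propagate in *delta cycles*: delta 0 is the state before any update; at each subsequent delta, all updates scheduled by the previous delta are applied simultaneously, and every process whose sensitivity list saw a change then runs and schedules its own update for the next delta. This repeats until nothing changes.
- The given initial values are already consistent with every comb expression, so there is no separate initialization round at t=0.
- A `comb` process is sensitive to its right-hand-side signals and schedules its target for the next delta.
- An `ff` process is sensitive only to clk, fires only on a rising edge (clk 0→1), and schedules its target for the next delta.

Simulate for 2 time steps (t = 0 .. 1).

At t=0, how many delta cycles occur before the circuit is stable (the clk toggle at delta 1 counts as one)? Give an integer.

5

t=0 Δ0: p=1 u=0 q=0 clk=0 r=0 v=0
  Δ1: clk:0→1
  Δ2: p:1→0
  Δ3: r:0→1
  Δ4: u:0→1, v:0→1
  Δ5: q:0→1, v:1→0
  (5Δ to stable)
t=1 Δ0: p=0 u=1 q=1 clk=1 r=1 v=0
  Δ1: clk:1→0
  (1Δ to stable)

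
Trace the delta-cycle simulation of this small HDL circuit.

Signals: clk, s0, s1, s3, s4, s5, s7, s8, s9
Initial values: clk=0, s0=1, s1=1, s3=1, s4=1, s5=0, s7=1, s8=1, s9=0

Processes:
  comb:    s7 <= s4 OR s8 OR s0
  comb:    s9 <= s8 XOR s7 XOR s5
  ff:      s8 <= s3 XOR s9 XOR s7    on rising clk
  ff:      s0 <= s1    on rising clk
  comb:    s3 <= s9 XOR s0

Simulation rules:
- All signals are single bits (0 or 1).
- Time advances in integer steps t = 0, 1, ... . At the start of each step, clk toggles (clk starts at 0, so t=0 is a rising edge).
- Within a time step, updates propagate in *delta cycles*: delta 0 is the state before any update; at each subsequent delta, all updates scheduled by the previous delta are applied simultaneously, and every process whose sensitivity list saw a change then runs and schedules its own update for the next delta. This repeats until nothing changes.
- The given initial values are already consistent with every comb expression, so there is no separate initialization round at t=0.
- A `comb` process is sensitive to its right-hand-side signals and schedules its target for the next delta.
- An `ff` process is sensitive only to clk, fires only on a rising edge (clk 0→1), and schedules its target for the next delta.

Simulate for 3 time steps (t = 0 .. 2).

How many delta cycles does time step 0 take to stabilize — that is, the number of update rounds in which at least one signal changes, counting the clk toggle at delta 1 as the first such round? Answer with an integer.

t0.Δ0 s1=1 s7=1 s0=1 s3=1 s5=0 s8=1 s9=0 s4=1 clk=0
t0.Δ1 s1=1 s7=1 s0=1 s3=1 s5=0 s8=1 s9=0 s4=1 clk=1
t0.Δ2 s1=1 s7=1 s0=1 s3=1 s5=0 s8=0 s9=0 s4=1 clk=1
t0.Δ3 s1=1 s7=1 s0=1 s3=1 s5=0 s8=0 s9=1 s4=1 clk=1
t0.Δ4 s1=1 s7=1 s0=1 s3=0 s5=0 s8=0 s9=1 s4=1 clk=1
t1.Δ0 s1=1 s7=1 s0=1 s3=0 s5=0 s8=0 s9=1 s4=1 clk=1
t1.Δ1 s1=1 s7=1 s0=1 s3=0 s5=0 s8=0 s9=1 s4=1 clk=0
t2.Δ0 s1=1 s7=1 s0=1 s3=0 s5=0 s8=0 s9=1 s4=1 clk=0
t2.Δ1 s1=1 s7=1 s0=1 s3=0 s5=0 s8=0 s9=1 s4=1 clk=1

4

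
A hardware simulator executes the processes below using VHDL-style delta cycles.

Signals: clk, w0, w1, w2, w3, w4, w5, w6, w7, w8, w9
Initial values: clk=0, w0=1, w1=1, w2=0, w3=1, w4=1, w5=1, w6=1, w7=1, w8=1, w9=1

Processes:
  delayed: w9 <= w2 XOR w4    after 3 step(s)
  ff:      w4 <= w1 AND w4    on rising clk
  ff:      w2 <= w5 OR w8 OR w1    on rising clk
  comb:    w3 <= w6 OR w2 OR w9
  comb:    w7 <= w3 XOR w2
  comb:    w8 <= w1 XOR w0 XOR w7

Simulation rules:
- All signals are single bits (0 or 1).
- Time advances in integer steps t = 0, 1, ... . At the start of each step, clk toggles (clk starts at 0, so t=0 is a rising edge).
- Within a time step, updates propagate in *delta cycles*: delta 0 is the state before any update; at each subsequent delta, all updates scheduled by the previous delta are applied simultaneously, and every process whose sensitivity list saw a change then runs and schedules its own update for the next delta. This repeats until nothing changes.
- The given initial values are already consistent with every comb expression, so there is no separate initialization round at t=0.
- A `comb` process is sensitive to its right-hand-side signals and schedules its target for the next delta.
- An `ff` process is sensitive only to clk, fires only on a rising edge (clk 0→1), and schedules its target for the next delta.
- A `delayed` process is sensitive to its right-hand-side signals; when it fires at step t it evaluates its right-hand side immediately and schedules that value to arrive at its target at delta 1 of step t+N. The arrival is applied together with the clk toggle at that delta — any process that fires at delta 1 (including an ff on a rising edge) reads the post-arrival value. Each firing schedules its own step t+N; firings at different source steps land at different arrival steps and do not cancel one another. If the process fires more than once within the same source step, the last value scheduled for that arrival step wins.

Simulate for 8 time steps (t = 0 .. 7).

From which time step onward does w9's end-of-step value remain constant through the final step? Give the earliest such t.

t=0 Δ0: clk=0 w2=0 w9=1 w5=1 w8=1 w7=1 w1=1 w3=1 w0=1 w4=1 w6=1
  Δ1: clk:0→1
  Δ2: w2:0→1
  Δ3: w7:1→0
  Δ4: w8:1→0
  (4Δ to stable)
t=1 Δ0: clk=1 w2=1 w9=1 w5=1 w8=0 w7=0 w1=1 w3=1 w0=1 w4=1 w6=1
  Δ1: clk:1→0
  (1Δ to stable)
t=2 Δ0: clk=0 w2=1 w9=1 w5=1 w8=0 w7=0 w1=1 w3=1 w0=1 w4=1 w6=1
  Δ1: clk:0→1
  (1Δ to stable)
t=3 Δ0: clk=1 w2=1 w9=1 w5=1 w8=0 w7=0 w1=1 w3=1 w0=1 w4=1 w6=1
  Δ1: clk:1→0, w9:1→0
  (1Δ to stable)
t=4 Δ0: clk=0 w2=1 w9=0 w5=1 w8=0 w7=0 w1=1 w3=1 w0=1 w4=1 w6=1
  Δ1: clk:0→1
  (1Δ to stable)
t=5 Δ0: clk=1 w2=1 w9=0 w5=1 w8=0 w7=0 w1=1 w3=1 w0=1 w4=1 w6=1
  Δ1: clk:1→0
  (1Δ to stable)
t=6 Δ0: clk=0 w2=1 w9=0 w5=1 w8=0 w7=0 w1=1 w3=1 w0=1 w4=1 w6=1
  Δ1: clk:0→1
  (1Δ to stable)
t=7 Δ0: clk=1 w2=1 w9=0 w5=1 w8=0 w7=0 w1=1 w3=1 w0=1 w4=1 w6=1
  Δ1: clk:1→0
  (1Δ to stable)

3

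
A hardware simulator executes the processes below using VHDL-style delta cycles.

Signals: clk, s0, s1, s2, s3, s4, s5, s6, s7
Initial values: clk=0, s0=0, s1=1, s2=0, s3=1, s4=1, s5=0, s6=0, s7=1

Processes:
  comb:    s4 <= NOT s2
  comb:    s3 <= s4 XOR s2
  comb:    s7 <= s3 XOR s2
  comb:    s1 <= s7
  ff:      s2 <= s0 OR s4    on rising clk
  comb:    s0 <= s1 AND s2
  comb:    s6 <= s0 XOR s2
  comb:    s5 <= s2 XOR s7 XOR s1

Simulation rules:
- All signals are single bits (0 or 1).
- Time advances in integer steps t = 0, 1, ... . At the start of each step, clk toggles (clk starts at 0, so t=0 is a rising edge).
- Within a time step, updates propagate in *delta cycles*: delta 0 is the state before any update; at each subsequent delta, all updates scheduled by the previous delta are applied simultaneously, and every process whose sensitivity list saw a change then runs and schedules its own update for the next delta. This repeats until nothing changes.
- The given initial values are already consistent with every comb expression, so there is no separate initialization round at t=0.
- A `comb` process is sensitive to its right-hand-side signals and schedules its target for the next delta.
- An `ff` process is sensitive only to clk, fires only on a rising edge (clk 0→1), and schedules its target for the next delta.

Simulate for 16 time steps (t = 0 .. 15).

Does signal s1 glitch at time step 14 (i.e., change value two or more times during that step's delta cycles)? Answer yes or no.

t0.Δ0 s3=1 clk=0 s4=1 s7=1 s0=0 s5=0 s6=0 s1=1 s2=0
t0.Δ1 s3=1 clk=1 s4=1 s7=1 s0=0 s5=0 s6=0 s1=1 s2=0
t0.Δ2 s3=1 clk=1 s4=1 s7=1 s0=0 s5=0 s6=0 s1=1 s2=1
t0.Δ3 s3=0 clk=1 s4=0 s7=0 s0=1 s5=1 s6=1 s1=1 s2=1
t0.Δ4 s3=1 clk=1 s4=0 s7=1 s0=1 s5=0 s6=0 s1=0 s2=1
t0.Δ5 s3=1 clk=1 s4=0 s7=0 s0=0 s5=0 s6=0 s1=1 s2=1
t0.Δ6 s3=1 clk=1 s4=0 s7=0 s0=1 s5=0 s6=1 s1=0 s2=1
t0.Δ7 s3=1 clk=1 s4=0 s7=0 s0=0 s5=1 s6=0 s1=0 s2=1
t0.Δ8 s3=1 clk=1 s4=0 s7=0 s0=0 s5=1 s6=1 s1=0 s2=1
t1.Δ0 s3=1 clk=1 s4=0 s7=0 s0=0 s5=1 s6=1 s1=0 s2=1
t1.Δ1 s3=1 clk=0 s4=0 s7=0 s0=0 s5=1 s6=1 s1=0 s2=1
t2.Δ0 s3=1 clk=0 s4=0 s7=0 s0=0 s5=1 s6=1 s1=0 s2=1
t2.Δ1 s3=1 clk=1 s4=0 s7=0 s0=0 s5=1 s6=1 s1=0 s2=1
t2.Δ2 s3=1 clk=1 s4=0 s7=0 s0=0 s5=1 s6=1 s1=0 s2=0
t2.Δ3 s3=0 clk=1 s4=1 s7=1 s0=0 s5=0 s6=0 s1=0 s2=0
t2.Δ4 s3=1 clk=1 s4=1 s7=0 s0=0 s5=1 s6=0 s1=1 s2=0
t2.Δ5 s3=1 clk=1 s4=1 s7=1 s0=0 s5=1 s6=0 s1=0 s2=0
t2.Δ6 s3=1 clk=1 s4=1 s7=1 s0=0 s5=1 s6=0 s1=1 s2=0
t2.Δ7 s3=1 clk=1 s4=1 s7=1 s0=0 s5=0 s6=0 s1=1 s2=0
t3.Δ0 s3=1 clk=1 s4=1 s7=1 s0=0 s5=0 s6=0 s1=1 s2=0
t3.Δ1 s3=1 clk=0 s4=1 s7=1 s0=0 s5=0 s6=0 s1=1 s2=0
t4.Δ0 s3=1 clk=0 s4=1 s7=1 s0=0 s5=0 s6=0 s1=1 s2=0
t4.Δ1 s3=1 clk=1 s4=1 s7=1 s0=0 s5=0 s6=0 s1=1 s2=0
t4.Δ2 s3=1 clk=1 s4=1 s7=1 s0=0 s5=0 s6=0 s1=1 s2=1
t4.Δ3 s3=0 clk=1 s4=0 s7=0 s0=1 s5=1 s6=1 s1=1 s2=1
t4.Δ4 s3=1 clk=1 s4=0 s7=1 s0=1 s5=0 s6=0 s1=0 s2=1
t4.Δ5 s3=1 clk=1 s4=0 s7=0 s0=0 s5=0 s6=0 s1=1 s2=1
t4.Δ6 s3=1 clk=1 s4=0 s7=0 s0=1 s5=0 s6=1 s1=0 s2=1
t4.Δ7 s3=1 clk=1 s4=0 s7=0 s0=0 s5=1 s6=0 s1=0 s2=1
t4.Δ8 s3=1 clk=1 s4=0 s7=0 s0=0 s5=1 s6=1 s1=0 s2=1
t5.Δ0 s3=1 clk=1 s4=0 s7=0 s0=0 s5=1 s6=1 s1=0 s2=1
t5.Δ1 s3=1 clk=0 s4=0 s7=0 s0=0 s5=1 s6=1 s1=0 s2=1
t6.Δ0 s3=1 clk=0 s4=0 s7=0 s0=0 s5=1 s6=1 s1=0 s2=1
t6.Δ1 s3=1 clk=1 s4=0 s7=0 s0=0 s5=1 s6=1 s1=0 s2=1
t6.Δ2 s3=1 clk=1 s4=0 s7=0 s0=0 s5=1 s6=1 s1=0 s2=0
t6.Δ3 s3=0 clk=1 s4=1 s7=1 s0=0 s5=0 s6=0 s1=0 s2=0
t6.Δ4 s3=1 clk=1 s4=1 s7=0 s0=0 s5=1 s6=0 s1=1 s2=0
t6.Δ5 s3=1 clk=1 s4=1 s7=1 s0=0 s5=1 s6=0 s1=0 s2=0
t6.Δ6 s3=1 clk=1 s4=1 s7=1 s0=0 s5=1 s6=0 s1=1 s2=0
t6.Δ7 s3=1 clk=1 s4=1 s7=1 s0=0 s5=0 s6=0 s1=1 s2=0
t7.Δ0 s3=1 clk=1 s4=1 s7=1 s0=0 s5=0 s6=0 s1=1 s2=0
t7.Δ1 s3=1 clk=0 s4=1 s7=1 s0=0 s5=0 s6=0 s1=1 s2=0
t8.Δ0 s3=1 clk=0 s4=1 s7=1 s0=0 s5=0 s6=0 s1=1 s2=0
t8.Δ1 s3=1 clk=1 s4=1 s7=1 s0=0 s5=0 s6=0 s1=1 s2=0
t8.Δ2 s3=1 clk=1 s4=1 s7=1 s0=0 s5=0 s6=0 s1=1 s2=1
t8.Δ3 s3=0 clk=1 s4=0 s7=0 s0=1 s5=1 s6=1 s1=1 s2=1
t8.Δ4 s3=1 clk=1 s4=0 s7=1 s0=1 s5=0 s6=0 s1=0 s2=1
t8.Δ5 s3=1 clk=1 s4=0 s7=0 s0=0 s5=0 s6=0 s1=1 s2=1
t8.Δ6 s3=1 clk=1 s4=0 s7=0 s0=1 s5=0 s6=1 s1=0 s2=1
t8.Δ7 s3=1 clk=1 s4=0 s7=0 s0=0 s5=1 s6=0 s1=0 s2=1
t8.Δ8 s3=1 clk=1 s4=0 s7=0 s0=0 s5=1 s6=1 s1=0 s2=1
t9.Δ0 s3=1 clk=1 s4=0 s7=0 s0=0 s5=1 s6=1 s1=0 s2=1
t9.Δ1 s3=1 clk=0 s4=0 s7=0 s0=0 s5=1 s6=1 s1=0 s2=1
t10.Δ0 s3=1 clk=0 s4=0 s7=0 s0=0 s5=1 s6=1 s1=0 s2=1
t10.Δ1 s3=1 clk=1 s4=0 s7=0 s0=0 s5=1 s6=1 s1=0 s2=1
t10.Δ2 s3=1 clk=1 s4=0 s7=0 s0=0 s5=1 s6=1 s1=0 s2=0
t10.Δ3 s3=0 clk=1 s4=1 s7=1 s0=0 s5=0 s6=0 s1=0 s2=0
t10.Δ4 s3=1 clk=1 s4=1 s7=0 s0=0 s5=1 s6=0 s1=1 s2=0
t10.Δ5 s3=1 clk=1 s4=1 s7=1 s0=0 s5=1 s6=0 s1=0 s2=0
t10.Δ6 s3=1 clk=1 s4=1 s7=1 s0=0 s5=1 s6=0 s1=1 s2=0
t10.Δ7 s3=1 clk=1 s4=1 s7=1 s0=0 s5=0 s6=0 s1=1 s2=0
t11.Δ0 s3=1 clk=1 s4=1 s7=1 s0=0 s5=0 s6=0 s1=1 s2=0
t11.Δ1 s3=1 clk=0 s4=1 s7=1 s0=0 s5=0 s6=0 s1=1 s2=0
t12.Δ0 s3=1 clk=0 s4=1 s7=1 s0=0 s5=0 s6=0 s1=1 s2=0
t12.Δ1 s3=1 clk=1 s4=1 s7=1 s0=0 s5=0 s6=0 s1=1 s2=0
t12.Δ2 s3=1 clk=1 s4=1 s7=1 s0=0 s5=0 s6=0 s1=1 s2=1
t12.Δ3 s3=0 clk=1 s4=0 s7=0 s0=1 s5=1 s6=1 s1=1 s2=1
t12.Δ4 s3=1 clk=1 s4=0 s7=1 s0=1 s5=0 s6=0 s1=0 s2=1
t12.Δ5 s3=1 clk=1 s4=0 s7=0 s0=0 s5=0 s6=0 s1=1 s2=1
t12.Δ6 s3=1 clk=1 s4=0 s7=0 s0=1 s5=0 s6=1 s1=0 s2=1
t12.Δ7 s3=1 clk=1 s4=0 s7=0 s0=0 s5=1 s6=0 s1=0 s2=1
t12.Δ8 s3=1 clk=1 s4=0 s7=0 s0=0 s5=1 s6=1 s1=0 s2=1
t13.Δ0 s3=1 clk=1 s4=0 s7=0 s0=0 s5=1 s6=1 s1=0 s2=1
t13.Δ1 s3=1 clk=0 s4=0 s7=0 s0=0 s5=1 s6=1 s1=0 s2=1
t14.Δ0 s3=1 clk=0 s4=0 s7=0 s0=0 s5=1 s6=1 s1=0 s2=1
t14.Δ1 s3=1 clk=1 s4=0 s7=0 s0=0 s5=1 s6=1 s1=0 s2=1
t14.Δ2 s3=1 clk=1 s4=0 s7=0 s0=0 s5=1 s6=1 s1=0 s2=0
t14.Δ3 s3=0 clk=1 s4=1 s7=1 s0=0 s5=0 s6=0 s1=0 s2=0
t14.Δ4 s3=1 clk=1 s4=1 s7=0 s0=0 s5=1 s6=0 s1=1 s2=0
t14.Δ5 s3=1 clk=1 s4=1 s7=1 s0=0 s5=1 s6=0 s1=0 s2=0
t14.Δ6 s3=1 clk=1 s4=1 s7=1 s0=0 s5=1 s6=0 s1=1 s2=0
t14.Δ7 s3=1 clk=1 s4=1 s7=1 s0=0 s5=0 s6=0 s1=1 s2=0
t15.Δ0 s3=1 clk=1 s4=1 s7=1 s0=0 s5=0 s6=0 s1=1 s2=0
t15.Δ1 s3=1 clk=0 s4=1 s7=1 s0=0 s5=0 s6=0 s1=1 s2=0

yes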